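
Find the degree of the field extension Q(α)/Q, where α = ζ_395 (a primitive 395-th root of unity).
[Q(α):Q] = 312

The minimal polynomial of ζ_395 over Q is the 395-th cyclotomic polynomial Φ_395(x), which is irreducible over Q and has degree φ(395) = 312. Hence [Q(α):Q] = φ(395) = 312.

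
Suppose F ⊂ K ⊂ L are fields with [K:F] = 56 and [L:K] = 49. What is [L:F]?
[L:F] = 2744

The tower law says that for any tower of field extensions F ⊂ K ⊂ L with finite degrees, [L:F] = [L:K] · [K:F]. Here this gives [L:F] = 49 · 56 = 2744.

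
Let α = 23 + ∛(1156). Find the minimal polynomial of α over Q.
m_α(x) = x^3 - 69x^2 + 1587x - 13323

Set β = α - 23 = ∛(1156), so β^3 = 1156. Then (α - 23)^3 - 1156 = 0, i.e. α is a root of g(x) = (x - 23)^3 - 1156 = x^3 - 69x^2 + 1587x - 13323. Since g(x) = h(x - 23) where h(x) = x^3 - 1156, and h is irreducible over Q (because 1156 is not a perfect cube, so h has no rational root, and a monic cubic with no rational root is irreducible), g is also irreducible (irreducibility is preserved under the substitution x → x - 23). Hence m_α(x) = x^3 - 69x^2 + 1587x - 13323.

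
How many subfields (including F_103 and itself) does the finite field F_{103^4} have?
F_{103^4} has 3 subfields

The subfields of F_{p^n} are exactly the fields F_{p^d} for d | n (each is the fixed field of the unique index-d subgroup of Gal(F_{p^n}/F_p) ≅ Z/nZ). The divisors of n = 4 are {1, 2, 4}, giving 3 subfields: F_{103^1}, F_{103^2}, F_{103^4}.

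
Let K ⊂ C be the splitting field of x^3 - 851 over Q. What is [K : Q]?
[K : Q] = 6

The roots of x^3 - 851 are ∛851, ω∛851, ω^2∛851 where ω = e^(2πi/3) is a primitive cube root of unity, so K = Q(∛851, ω). Now [Q(∛851):Q] = 3 (since 851 is not a perfect cube, x^3 - 851 is irreducible) and [Q(ω):Q] = 2. Both 2 and 3 divide [K:Q], and [K:Q] ≤ 3·2 = 6, so [K:Q] = 6. (Equivalently: Q(∛851) ⊂ R but ω ∉ R, so [K : Q(∛851)] = 2.)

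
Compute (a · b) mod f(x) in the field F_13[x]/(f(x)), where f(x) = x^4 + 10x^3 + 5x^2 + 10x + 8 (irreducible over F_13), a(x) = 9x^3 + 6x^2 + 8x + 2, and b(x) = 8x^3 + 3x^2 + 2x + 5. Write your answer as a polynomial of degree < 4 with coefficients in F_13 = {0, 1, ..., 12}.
a · b ≡ 8x^3 + x^2 + 10x + 7 (mod f(x))

Multiply in F_13[x]: a(x)·b(x) = (9x^3 + 6x^2 + 8x + 2)·(8x^3 + 3x^2 + 2x + 5) = 7x^6 + 10x^5 + 9x^4 + 6x^3 + 5x + 10. This has degree ≥ 4, so divide by f(x) over F_13: 7x^6 + 10x^5 + 9x^4 + 6x^3 + 5x + 10 = (7x^2 + 5x + 2)·(x^4 + 10x^3 + 5x^2 + 10x + 8) + (8x^3 + x^2 + 10x + 7). Hence a·b ≡ 8x^3 + x^2 + 10x + 7 (mod f). (F_13[x]/(f) is a field with 13^4 = 28561 elements since f is irreducible of degree 4.)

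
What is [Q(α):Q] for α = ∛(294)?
[Q(α):Q] = 3

The minimal polynomial of α is x^3 - 294, irreducible over Q since 294 is not a perfect cube (so x^3 - 294 has no rational root). Hence [Q(α):Q] = deg(m_α) = 3.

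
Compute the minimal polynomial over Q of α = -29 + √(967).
m_α(x) = x^2 + 58x - 126

From α + 29 = √(967), squaring gives (α + 29)^2 = 967, i.e. α^2 + 58α + 841 = 967, so α^2 + 58α - 126 = 0. The discriminant of x^2 + 58x - 126 is (58)^2 - 4·(-126) = 3364 + 504 = 3868, and 4·(967) is not a perfect square in Q since 967 is squarefree and ≠ 1. Hence x^2 + 58x - 126 is irreducible over Q and is the minimal polynomial of α.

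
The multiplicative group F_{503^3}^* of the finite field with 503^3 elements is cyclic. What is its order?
|F_{503^3}^*| = 127263526

F_{503^3} has 503^3 = 127263527 elements; its multiplicative group consists of all nonzero elements, so |F_{503^3}^*| = 127263527 - 1 = 127263526. (It is cyclic since any finite subgroup of the multiplicative group of a field is cyclic.)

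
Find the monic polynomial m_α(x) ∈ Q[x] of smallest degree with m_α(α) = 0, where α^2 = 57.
m_α(x) = x^2 - 57

α satisfies α^2 - 57 = 0, so x^2 - 57 annihilates α. Since d = 57 is squarefree and ≠ 1, it is not a perfect square in Q, so x^2 - 57 has no rational root and is therefore irreducible over Q (a degree-2 polynomial over a field is irreducible iff it has no root). Hence m_α(x) = x^2 - 57.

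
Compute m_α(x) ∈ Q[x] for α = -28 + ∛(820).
m_α(x) = x^3 + 84x^2 + 2352x + 21132

Set β = α + 28 = ∛(820), so β^3 = 820. Then (α + 28)^3 - 820 = 0, i.e. α is a root of g(x) = (x + 28)^3 - 820 = x^3 + 84x^2 + 2352x + 21132. Since g(x) = h(x + 28) where h(x) = x^3 - 820, and h is irreducible over Q (because 820 is not a perfect cube, so h has no rational root, and a monic cubic with no rational root is irreducible), g is also irreducible (irreducibility is preserved under the substitution x → x + 28). Hence m_α(x) = x^3 + 84x^2 + 2352x + 21132.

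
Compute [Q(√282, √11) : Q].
[Q(√282, √11) : Q] = 4

[Q(√282):Q] = 2 (min poly x^2 - 282, irreducible since 282 is squarefree > 1). For the top step, suppose √11 ∈ Q(√282), say √11 = c + d√282 with c, d ∈ Q. Squaring: 11 = c^2 + 282d^2 + 2cd√282. Since √282 ∉ Q this forces 2cd = 0. If d = 0 then √11 = c ∈ Q, contradicting 11 squarefree > 1. If c = 0 then 11 = 282d^2, so 282·11 = (282d)^2 is a perfect square in Q — but 282·11 = 3102 is not a perfect square (since 282 and 11 are distinct squarefree integers). Contradiction. Hence √11 ∉ Q(√282), so x^2 - 11 stays irreducible over Q(√282) and [Q(√282, √11) : Q(√282)] = 2. By the tower law, [Q(√282, √11) : Q] = 2 · 2 = 4.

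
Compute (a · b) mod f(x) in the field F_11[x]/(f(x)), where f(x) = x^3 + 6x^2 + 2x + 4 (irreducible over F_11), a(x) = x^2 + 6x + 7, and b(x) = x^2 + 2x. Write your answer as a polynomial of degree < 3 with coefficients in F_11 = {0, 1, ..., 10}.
a · b ≡ 5x^2 + 6x + 3 (mod f(x))

Multiply in F_11[x]: a(x)·b(x) = (x^2 + 6x + 7)·(x^2 + 2x) = x^4 + 8x^3 + 8x^2 + 3x. This has degree ≥ 3, so divide by f(x) over F_11: x^4 + 8x^3 + 8x^2 + 3x = (x + 2)·(x^3 + 6x^2 + 2x + 4) + (5x^2 + 6x + 3). Hence a·b ≡ 5x^2 + 6x + 3 (mod f). (F_11[x]/(f) is a field with 11^3 = 1331 elements since f is irreducible of degree 3.)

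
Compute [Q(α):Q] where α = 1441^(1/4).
[Q(α):Q] = 4

α is a root of x^4 - 1441. By Eisenstein's criterion at the prime p = 11 (which divides the constant term 1441 but p^2 = 121 does not, since 1441 is squarefree), x^4 - 1441 is irreducible over Q. Hence [Q(α):Q] = 4.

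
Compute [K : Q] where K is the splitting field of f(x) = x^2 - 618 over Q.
[K : Q] = 2

f(x) = x^2 - 618 factors as (x - √618)(x + √618). The splitting field is K = Q(√618). Since 618 is squarefree and > 1, it is not a perfect square, so x^2 - 618 is irreducible over Q and [Q(√618) : Q] = 2. Hence [K : Q] = 2.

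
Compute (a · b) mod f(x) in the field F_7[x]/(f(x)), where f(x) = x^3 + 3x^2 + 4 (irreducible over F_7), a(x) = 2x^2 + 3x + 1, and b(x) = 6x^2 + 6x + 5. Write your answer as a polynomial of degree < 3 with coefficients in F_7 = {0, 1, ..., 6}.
a · b ≡ 3x^2 + x + 1 (mod f(x))

Multiply in F_7[x]: a(x)·b(x) = (2x^2 + 3x + 1)·(6x^2 + 6x + 5) = 5x^4 + 2x^3 + 6x^2 + 5. This has degree ≥ 3, so divide by f(x) over F_7: 5x^4 + 2x^3 + 6x^2 + 5 = (5x + 1)·(x^3 + 3x^2 + 4) + (3x^2 + x + 1). Hence a·b ≡ 3x^2 + x + 1 (mod f). (F_7[x]/(f) is a field with 7^3 = 343 elements since f is irreducible of degree 3.)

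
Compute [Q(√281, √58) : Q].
[Q(√281, √58) : Q] = 4

[Q(√281):Q] = 2 (min poly x^2 - 281, irreducible since 281 is squarefree > 1). For the top step, suppose √58 ∈ Q(√281), say √58 = c + d√281 with c, d ∈ Q. Squaring: 58 = c^2 + 281d^2 + 2cd√281. Since √281 ∉ Q this forces 2cd = 0. If d = 0 then √58 = c ∈ Q, contradicting 58 squarefree > 1. If c = 0 then 58 = 281d^2, so 281·58 = (281d)^2 is a perfect square in Q — but 281·58 = 16298 is not a perfect square (since 281 and 58 are distinct squarefree integers). Contradiction. Hence √58 ∉ Q(√281), so x^2 - 58 stays irreducible over Q(√281) and [Q(√281, √58) : Q(√281)] = 2. By the tower law, [Q(√281, √58) : Q] = 2 · 2 = 4.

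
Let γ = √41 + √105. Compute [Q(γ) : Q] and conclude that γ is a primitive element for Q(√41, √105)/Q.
[Q(γ) : Q] = 4 (equivalently, Q(γ) = Q(√41, √105))

Obviously Q(γ) ⊆ Q(√41, √105), and [Q(√41, √105):Q] = 4 (since 41, 105 are distinct squarefree integers > 1 with 4305 not a perfect square). To show equality we compute the minimal polynomial of γ. From γ = √41 + √105: γ^2 = 41 + 2√(4305) + 105 = 146 + 2√(4305), so γ^2 - 146 = 2√(4305); squaring, (γ^2 - 146)^2 = 4·4305, i.e. γ^4 - 292γ^2 + 21316 - 17220 = 0, i.e. γ^4 - 292γ^2 + 4096 = 0. So γ is a root of x^4 - 292x^2 + 4096. This polynomial is irreducible over Q: it has no rational root (each ±√41 ± √105 is irrational), and any factorization into two quadratics over Q would force √(4305) ∈ Q (pairing opposite roots) or √41, √105 ∈ Q (other pairings), all impossible. Hence [Q(γ):Q] = 4 = [Q(√41, √105):Q], so Q(γ) = Q(√41, √105).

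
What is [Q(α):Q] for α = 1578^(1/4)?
[Q(α):Q] = 4

α is a root of x^4 - 1578. By Eisenstein's criterion at the prime p = 2 (which divides the constant term 1578 but p^2 = 4 does not, since 1578 is squarefree), x^4 - 1578 is irreducible over Q. Hence [Q(α):Q] = 4.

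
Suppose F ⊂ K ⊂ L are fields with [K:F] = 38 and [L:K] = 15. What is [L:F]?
[L:F] = 570

The tower law says that for any tower of field extensions F ⊂ K ⊂ L with finite degrees, [L:F] = [L:K] · [K:F]. Here this gives [L:F] = 15 · 38 = 570.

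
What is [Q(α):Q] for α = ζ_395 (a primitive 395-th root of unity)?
[Q(α):Q] = 312

The minimal polynomial of ζ_395 over Q is the 395-th cyclotomic polynomial Φ_395(x), which is irreducible over Q and has degree φ(395) = 312. Hence [Q(α):Q] = φ(395) = 312.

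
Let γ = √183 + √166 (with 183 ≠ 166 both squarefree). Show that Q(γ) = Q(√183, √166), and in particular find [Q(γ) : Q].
[Q(γ) : Q] = 4 (equivalently, Q(γ) = Q(√183, √166))

Obviously Q(γ) ⊆ Q(√183, √166), and [Q(√183, √166):Q] = 4 (since 183, 166 are distinct squarefree integers > 1 with 30378 not a perfect square). To show equality we compute the minimal polynomial of γ. From γ = √183 + √166: γ^2 = 183 + 2√(30378) + 166 = 349 + 2√(30378), so γ^2 - 349 = 2√(30378); squaring, (γ^2 - 349)^2 = 4·30378, i.e. γ^4 - 698γ^2 + 121801 - 121512 = 0, i.e. γ^4 - 698γ^2 + 289 = 0. So γ is a root of x^4 - 698x^2 + 289. This polynomial is irreducible over Q: it has no rational root (each ±√183 ± √166 is irrational), and any factorization into two quadratics over Q would force √(30378) ∈ Q (pairing opposite roots) or √183, √166 ∈ Q (other pairings), all impossible. Hence [Q(γ):Q] = 4 = [Q(√183, √166):Q], so Q(γ) = Q(√183, √166).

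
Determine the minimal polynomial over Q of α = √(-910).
m_α(x) = x^2 + 910

α satisfies α^2 + 910 = 0, so x^2 + 910 annihilates α. Since d = -910 is squarefree and ≠ 1, it is not a perfect square in Q, so x^2 + 910 has no rational root and is therefore irreducible over Q (a degree-2 polynomial over a field is irreducible iff it has no root). Hence m_α(x) = x^2 + 910.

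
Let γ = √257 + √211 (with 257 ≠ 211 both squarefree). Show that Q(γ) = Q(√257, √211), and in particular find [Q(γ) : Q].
[Q(γ) : Q] = 4 (equivalently, Q(γ) = Q(√257, √211))

Obviously Q(γ) ⊆ Q(√257, √211), and [Q(√257, √211):Q] = 4 (since 257, 211 are distinct squarefree integers > 1 with 54227 not a perfect square). To show equality we compute the minimal polynomial of γ. From γ = √257 + √211: γ^2 = 257 + 2√(54227) + 211 = 468 + 2√(54227), so γ^2 - 468 = 2√(54227); squaring, (γ^2 - 468)^2 = 4·54227, i.e. γ^4 - 936γ^2 + 219024 - 216908 = 0, i.e. γ^4 - 936γ^2 + 2116 = 0. So γ is a root of x^4 - 936x^2 + 2116. This polynomial is irreducible over Q: it has no rational root (each ±√257 ± √211 is irrational), and any factorization into two quadratics over Q would force √(54227) ∈ Q (pairing opposite roots) or √257, √211 ∈ Q (other pairings), all impossible. Hence [Q(γ):Q] = 4 = [Q(√257, √211):Q], so Q(γ) = Q(√257, √211).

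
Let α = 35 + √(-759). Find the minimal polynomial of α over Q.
m_α(x) = x^2 - 70x + 1984

From α - 35 = √(-759), squaring gives (α - 35)^2 = -759, i.e. α^2 - 70α + 1225 = -759, so α^2 - 70α + 1984 = 0. The discriminant of x^2 - 70x + 1984 is (-70)^2 - 4·(1984) = 4900 - 7936 = -3036, and 4·(-759) is not a perfect square in Q since -759 is squarefree and ≠ 1. Hence x^2 - 70x + 1984 is irreducible over Q and is the minimal polynomial of α.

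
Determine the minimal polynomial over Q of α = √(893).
m_α(x) = x^2 - 893

α satisfies α^2 - 893 = 0, so x^2 - 893 annihilates α. Since d = 893 is squarefree and ≠ 1, it is not a perfect square in Q, so x^2 - 893 has no rational root and is therefore irreducible over Q (a degree-2 polynomial over a field is irreducible iff it has no root). Hence m_α(x) = x^2 - 893.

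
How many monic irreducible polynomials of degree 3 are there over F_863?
There are 214244928 monic irreducible polynomials of degree 3 over F_863

Each element of F_{863^3} that lies in no proper subfield is a root of exactly one monic irreducible of degree 3 over F_863, and each such polynomial has 3 distinct roots in F_{863^3}. By Möbius inversion the count is N_863(3) = (1/3) Σ_{d|3} μ(3/d) · 863^d = (1/3)(μ(3)·863^1 + μ(1)·863^3) = 642734784/3 = 214244928.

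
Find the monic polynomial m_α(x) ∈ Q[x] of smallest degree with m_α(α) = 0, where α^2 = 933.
m_α(x) = x^2 - 933

α satisfies α^2 - 933 = 0, so x^2 - 933 annihilates α. Since d = 933 is squarefree and ≠ 1, it is not a perfect square in Q, so x^2 - 933 has no rational root and is therefore irreducible over Q (a degree-2 polynomial over a field is irreducible iff it has no root). Hence m_α(x) = x^2 - 933.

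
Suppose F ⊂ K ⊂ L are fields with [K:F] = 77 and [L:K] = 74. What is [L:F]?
[L:F] = 5698

The tower law says that for any tower of field extensions F ⊂ K ⊂ L with finite degrees, [L:F] = [L:K] · [K:F]. Here this gives [L:F] = 74 · 77 = 5698.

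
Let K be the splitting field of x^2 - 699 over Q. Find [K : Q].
[K : Q] = 2

f(x) = x^2 - 699 factors as (x - √699)(x + √699). The splitting field is K = Q(√699). Since 699 is squarefree and > 1, it is not a perfect square, so x^2 - 699 is irreducible over Q and [Q(√699) : Q] = 2. Hence [K : Q] = 2.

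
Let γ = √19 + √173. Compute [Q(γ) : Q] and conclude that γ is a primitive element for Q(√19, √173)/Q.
[Q(γ) : Q] = 4 (equivalently, Q(γ) = Q(√19, √173))

Obviously Q(γ) ⊆ Q(√19, √173), and [Q(√19, √173):Q] = 4 (since 19, 173 are distinct squarefree integers > 1 with 3287 not a perfect square). To show equality we compute the minimal polynomial of γ. From γ = √19 + √173: γ^2 = 19 + 2√(3287) + 173 = 192 + 2√(3287), so γ^2 - 192 = 2√(3287); squaring, (γ^2 - 192)^2 = 4·3287, i.e. γ^4 - 384γ^2 + 36864 - 13148 = 0, i.e. γ^4 - 384γ^2 + 23716 = 0. So γ is a root of x^4 - 384x^2 + 23716. This polynomial is irreducible over Q: it has no rational root (each ±√19 ± √173 is irrational), and any factorization into two quadratics over Q would force √(3287) ∈ Q (pairing opposite roots) or √19, √173 ∈ Q (other pairings), all impossible. Hence [Q(γ):Q] = 4 = [Q(√19, √173):Q], so Q(γ) = Q(√19, √173).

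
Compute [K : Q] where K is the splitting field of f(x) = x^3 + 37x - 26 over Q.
[K : Q] = 6

By the rational root test, any rational root of the monic integer polynomial f(x) = x^3 + 37x - 26 must be an integer dividing the constant term -26, i.e. one of ±{1, 2, 13, 26}. Evaluating: f(1) = 12, f(-1) = -64, f(2) = 56, f(-2) = -108, f(13) = 2652, f(-13) = -2704, f(26) = 18512, f(-26) = -18564; none is 0, so f has no rational root and is therefore irreducible over Q (a cubic with no linear factor over a field is irreducible). For an irreducible cubic, the Galois group is A_3 or S_3 according as the discriminant disc(f) = -4a^3 - 27b^2 = -4·(37)^3 - 27·(-26)^2 = -220864 is or is not a square in Q. Here disc(f) = -220864 is not a perfect square in Q, so the Galois group of f over Q is not contained in A_3 and must be all of S_3. The splitting field has degree |S_3| = 6 over Q, so [K : Q] = 6.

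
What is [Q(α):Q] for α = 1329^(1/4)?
[Q(α):Q] = 4

α is a root of x^4 - 1329. By Eisenstein's criterion at the prime p = 3 (which divides the constant term 1329 but p^2 = 9 does not, since 1329 is squarefree), x^4 - 1329 is irreducible over Q. Hence [Q(α):Q] = 4.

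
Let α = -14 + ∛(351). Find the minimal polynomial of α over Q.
m_α(x) = x^3 + 42x^2 + 588x + 2393

Set β = α + 14 = ∛(351), so β^3 = 351. Then (α + 14)^3 - 351 = 0, i.e. α is a root of g(x) = (x + 14)^3 - 351 = x^3 + 42x^2 + 588x + 2393. Since g(x) = h(x + 14) where h(x) = x^3 - 351, and h is irreducible over Q (because 351 is not a perfect cube, so h has no rational root, and a monic cubic with no rational root is irreducible), g is also irreducible (irreducibility is preserved under the substitution x → x + 14). Hence m_α(x) = x^3 + 42x^2 + 588x + 2393.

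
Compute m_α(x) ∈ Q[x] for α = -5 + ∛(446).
m_α(x) = x^3 + 15x^2 + 75x - 321

Set β = α + 5 = ∛(446), so β^3 = 446. Then (α + 5)^3 - 446 = 0, i.e. α is a root of g(x) = (x + 5)^3 - 446 = x^3 + 15x^2 + 75x - 321. Since g(x) = h(x + 5) where h(x) = x^3 - 446, and h is irreducible over Q (because 446 is not a perfect cube, so h has no rational root, and a monic cubic with no rational root is irreducible), g is also irreducible (irreducibility is preserved under the substitution x → x + 5). Hence m_α(x) = x^3 + 15x^2 + 75x - 321.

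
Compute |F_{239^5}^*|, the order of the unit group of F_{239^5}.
|F_{239^5}^*| = 779811265198

F_{239^5} has 239^5 = 779811265199 elements; its multiplicative group consists of all nonzero elements, so |F_{239^5}^*| = 779811265199 - 1 = 779811265198. (It is cyclic since any finite subgroup of the multiplicative group of a field is cyclic.)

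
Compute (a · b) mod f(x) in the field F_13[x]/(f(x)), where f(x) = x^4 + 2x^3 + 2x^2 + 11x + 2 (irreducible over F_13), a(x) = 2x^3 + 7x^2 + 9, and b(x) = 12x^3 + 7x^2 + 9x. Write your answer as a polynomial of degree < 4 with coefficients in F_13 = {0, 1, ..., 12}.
a · b ≡ 8x^3 + 4x^2 + x + 6 (mod f(x))

Multiply in F_13[x]: a(x)·b(x) = (2x^3 + 7x^2 + 9)·(12x^3 + 7x^2 + 9x) = 11x^6 + 7x^5 + 2x^4 + 2x^3 + 11x^2 + 3x. This has degree ≥ 4, so divide by f(x) over F_13: 11x^6 + 7x^5 + 2x^4 + 2x^3 + 11x^2 + 3x = (11x^2 + 11x + 10)·(x^4 + 2x^3 + 2x^2 + 11x + 2) + (8x^3 + 4x^2 + x + 6). Hence a·b ≡ 8x^3 + 4x^2 + x + 6 (mod f). (F_13[x]/(f) is a field with 13^4 = 28561 elements since f is irreducible of degree 4.)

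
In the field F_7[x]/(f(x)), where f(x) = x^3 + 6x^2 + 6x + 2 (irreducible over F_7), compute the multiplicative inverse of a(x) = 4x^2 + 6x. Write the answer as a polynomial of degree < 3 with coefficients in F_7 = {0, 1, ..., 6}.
a(x)^(-1) ≡ 2x^2 + x + 1 (mod f(x))

Since f is irreducible over F_7, F_7[x]/(f) is a field and a(x) ≠ 0 has an inverse. Apply the extended Euclidean algorithm to f(x) and a(x) in F_7[x]: f(x) = (2x + 2)·a(x) + (x + 2);  a(x) = (4x + 5)·(x + 2) + (4). The last nonzero remainder is the constant 4 = gcd(f, a) in F_7. Back-substituting through the division chain expresses 4 = s(x)·a(x) + t(x)·f(x) with s(x) ≡ x^2 + 4x + 4 (mod f), so (x^2 + 4x + 4)·a(x) ≡ 4 (mod f). Multiplying by 4^(-1) ≡ 2 in F_7 gives a(x)^(-1) ≡ 2·(x^2 + 4x + 4) ≡ 2x^2 + x + 1 (mod f). Check: (4x^2 + 6x)·(2x^2 + x + 1) = x^4 + 2x^3 + 3x^2 + 6x ≡ 1 (mod x^3 + 6x^2 + 6x + 2).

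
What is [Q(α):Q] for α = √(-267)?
[Q(α):Q] = 2

[Q(α):Q] equals the degree of the minimal polynomial of α. Here α^2 = -267 and x^2 + 267 is irreducible (d = -267 is squarefree, ≠ 1, hence not a square), so deg(m_α) = 2. Thus [Q(α):Q] = 2.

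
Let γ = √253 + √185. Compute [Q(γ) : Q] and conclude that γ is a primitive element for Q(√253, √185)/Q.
[Q(γ) : Q] = 4 (equivalently, Q(γ) = Q(√253, √185))

Obviously Q(γ) ⊆ Q(√253, √185), and [Q(√253, √185):Q] = 4 (since 253, 185 are distinct squarefree integers > 1 with 46805 not a perfect square). To show equality we compute the minimal polynomial of γ. From γ = √253 + √185: γ^2 = 253 + 2√(46805) + 185 = 438 + 2√(46805), so γ^2 - 438 = 2√(46805); squaring, (γ^2 - 438)^2 = 4·46805, i.e. γ^4 - 876γ^2 + 191844 - 187220 = 0, i.e. γ^4 - 876γ^2 + 4624 = 0. So γ is a root of x^4 - 876x^2 + 4624. This polynomial is irreducible over Q: it has no rational root (each ±√253 ± √185 is irrational), and any factorization into two quadratics over Q would force √(46805) ∈ Q (pairing opposite roots) or √253, √185 ∈ Q (other pairings), all impossible. Hence [Q(γ):Q] = 4 = [Q(√253, √185):Q], so Q(γ) = Q(√253, √185).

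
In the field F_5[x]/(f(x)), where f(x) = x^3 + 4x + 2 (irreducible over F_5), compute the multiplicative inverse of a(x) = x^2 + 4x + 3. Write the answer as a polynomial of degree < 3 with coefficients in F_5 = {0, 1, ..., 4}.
a(x)^(-1) ≡ 2x^2 + x + 3 (mod f(x))

Since f is irreducible over F_5, F_5[x]/(f) is a field and a(x) ≠ 0 has an inverse. Apply the extended Euclidean algorithm to f(x) and a(x) in F_5[x]: f(x) = (x + 1)·a(x) + (2x + 4);  a(x) = (3x + 1)·(2x + 4) + (4). The last nonzero remainder is the constant 4 = gcd(f, a) in F_5. Back-substituting through the division chain expresses 4 = s(x)·a(x) + t(x)·f(x) with s(x) ≡ 3x^2 + 4x + 2 (mod f), so (3x^2 + 4x + 2)·a(x) ≡ 4 (mod f). Multiplying by 4^(-1) ≡ 4 in F_5 gives a(x)^(-1) ≡ 4·(3x^2 + 4x + 2) ≡ 2x^2 + x + 3 (mod f). Check: (x^2 + 4x + 3)·(2x^2 + x + 3) = 2x^4 + 4x^3 + 3x^2 + 4 ≡ 1 (mod x^3 + 4x + 2).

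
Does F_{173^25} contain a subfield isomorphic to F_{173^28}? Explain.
No: F_{173^28} is not a subfield of F_{173^25}

F_{p^m} embeds in F_{p^n} iff m | n. Here 28 ∤ 25 (since 25 = 0·28 + 25 with remainder 25 ≠ 0), so F_{173^28} is not a subfield of F_{173^25}. Equivalently: if it were, the tower law would give 28 = [F_{173^28}:F_173] dividing [F_{173^25}:F_173] = 25, contradiction.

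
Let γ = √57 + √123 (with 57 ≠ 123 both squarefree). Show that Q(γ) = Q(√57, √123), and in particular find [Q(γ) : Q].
[Q(γ) : Q] = 4 (equivalently, Q(γ) = Q(√57, √123))

Obviously Q(γ) ⊆ Q(√57, √123), and [Q(√57, √123):Q] = 4 (since 57, 123 are distinct squarefree integers > 1 with 7011 not a perfect square). To show equality we compute the minimal polynomial of γ. From γ = √57 + √123: γ^2 = 57 + 2√(7011) + 123 = 180 + 2√(7011), so γ^2 - 180 = 2√(7011); squaring, (γ^2 - 180)^2 = 4·7011, i.e. γ^4 - 360γ^2 + 32400 - 28044 = 0, i.e. γ^4 - 360γ^2 + 4356 = 0. So γ is a root of x^4 - 360x^2 + 4356. This polynomial is irreducible over Q: it has no rational root (each ±√57 ± √123 is irrational), and any factorization into two quadratics over Q would force √(7011) ∈ Q (pairing opposite roots) or √57, √123 ∈ Q (other pairings), all impossible. Hence [Q(γ):Q] = 4 = [Q(√57, √123):Q], so Q(γ) = Q(√57, √123).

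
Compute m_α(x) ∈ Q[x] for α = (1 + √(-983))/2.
m_α(x) = x^2 - x + 246

From 2α - 1 = √(-983), squaring gives (2α - 1)^2 = -983, i.e. 4α^2 - 4α + 1 = -983, so α^2 - α + (1 + 983)/4 = 0. Since -983 ≡ 1 (mod 4), (1 + 983)/4 = 246 ∈ Z. The polynomial x^2 - x + 246 has discriminant 1 - 4·(246) = -983, which is not a perfect square in Q (d = -983 is squarefree and ≠ 1), so x^2 - x + 246 is irreducible over Q. It is the minimal polynomial of α.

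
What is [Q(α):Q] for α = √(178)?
[Q(α):Q] = 2

[Q(α):Q] equals the degree of the minimal polynomial of α. Here α^2 = 178 and x^2 - 178 is irreducible (d = 178 is squarefree, ≠ 1, hence not a square), so deg(m_α) = 2. Thus [Q(α):Q] = 2.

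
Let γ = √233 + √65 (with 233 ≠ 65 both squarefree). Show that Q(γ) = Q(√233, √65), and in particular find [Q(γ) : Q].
[Q(γ) : Q] = 4 (equivalently, Q(γ) = Q(√233, √65))

Obviously Q(γ) ⊆ Q(√233, √65), and [Q(√233, √65):Q] = 4 (since 233, 65 are distinct squarefree integers > 1 with 15145 not a perfect square). To show equality we compute the minimal polynomial of γ. From γ = √233 + √65: γ^2 = 233 + 2√(15145) + 65 = 298 + 2√(15145), so γ^2 - 298 = 2√(15145); squaring, (γ^2 - 298)^2 = 4·15145, i.e. γ^4 - 596γ^2 + 88804 - 60580 = 0, i.e. γ^4 - 596γ^2 + 28224 = 0. So γ is a root of x^4 - 596x^2 + 28224. This polynomial is irreducible over Q: it has no rational root (each ±√233 ± √65 is irrational), and any factorization into two quadratics over Q would force √(15145) ∈ Q (pairing opposite roots) or √233, √65 ∈ Q (other pairings), all impossible. Hence [Q(γ):Q] = 4 = [Q(√233, √65):Q], so Q(γ) = Q(√233, √65).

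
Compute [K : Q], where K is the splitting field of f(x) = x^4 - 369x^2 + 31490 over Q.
[K : Q] = 4

Solving the quadratic in x^2: x^2 = (369 ± √(369^2 - 4·31490))/2 = (369 ± √10201)/2 = (369 ± 101)/2, giving x^2 = 134 or x^2 = 235. So f(x) = (x^2 - 134)(x^2 - 235) and the roots of f are ±√134, ±√235. Hence the splitting field is K = Q(√134, √235). Since 134 and 235 are distinct squarefree integers > 1, their product 31490 is not a perfect square, so √235 ∉ Q(√134). By the tower law [K:Q] = [Q(√134,√235):Q(√134)] · [Q(√134):Q] = 2 · 2 = 4.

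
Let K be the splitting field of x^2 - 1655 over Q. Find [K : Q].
[K : Q] = 2

f(x) = x^2 - 1655 factors as (x - √1655)(x + √1655). The splitting field is K = Q(√1655). Since 1655 is squarefree and > 1, it is not a perfect square, so x^2 - 1655 is irreducible over Q and [Q(√1655) : Q] = 2. Hence [K : Q] = 2.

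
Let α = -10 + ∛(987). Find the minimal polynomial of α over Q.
m_α(x) = x^3 + 30x^2 + 300x + 13

Set β = α + 10 = ∛(987), so β^3 = 987. Then (α + 10)^3 - 987 = 0, i.e. α is a root of g(x) = (x + 10)^3 - 987 = x^3 + 30x^2 + 300x + 13. Since g(x) = h(x + 10) where h(x) = x^3 - 987, and h is irreducible over Q (because 987 is not a perfect cube, so h has no rational root, and a monic cubic with no rational root is irreducible), g is also irreducible (irreducibility is preserved under the substitution x → x + 10). Hence m_α(x) = x^3 + 30x^2 + 300x + 13.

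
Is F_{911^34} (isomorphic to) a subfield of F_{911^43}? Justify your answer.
No: F_{911^34} is not a subfield of F_{911^43}

F_{p^m} embeds in F_{p^n} iff m | n. Here 34 ∤ 43 (since 43 = 1·34 + 9 with remainder 9 ≠ 0), so F_{911^34} is not a subfield of F_{911^43}. Equivalently: if it were, the tower law would give 34 = [F_{911^34}:F_911] dividing [F_{911^43}:F_911] = 43, contradiction.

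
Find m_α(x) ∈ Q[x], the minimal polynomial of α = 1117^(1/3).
m_α(x) = x^3 - 1117

α satisfies α^3 = 1117, so x^3 - 1117 annihilates α. By the rational root test, a rational root p/q (in lowest terms) of x^3 - 1117 would satisfy p^3 = 1117 q^3, forcing q = 1 and p^3 = 1117; but 1117 is not a perfect cube, contradiction. A monic cubic over Q with no rational root is irreducible (any nontrivial factorization would include a linear factor). Hence x^3 - 1117 is the minimal polynomial of α, and in particular [Q(α):Q] = 3.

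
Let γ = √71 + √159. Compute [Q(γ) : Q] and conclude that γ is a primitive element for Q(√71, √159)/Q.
[Q(γ) : Q] = 4 (equivalently, Q(γ) = Q(√71, √159))

Obviously Q(γ) ⊆ Q(√71, √159), and [Q(√71, √159):Q] = 4 (since 71, 159 are distinct squarefree integers > 1 with 11289 not a perfect square). To show equality we compute the minimal polynomial of γ. From γ = √71 + √159: γ^2 = 71 + 2√(11289) + 159 = 230 + 2√(11289), so γ^2 - 230 = 2√(11289); squaring, (γ^2 - 230)^2 = 4·11289, i.e. γ^4 - 460γ^2 + 52900 - 45156 = 0, i.e. γ^4 - 460γ^2 + 7744 = 0. So γ is a root of x^4 - 460x^2 + 7744. This polynomial is irreducible over Q: it has no rational root (each ±√71 ± √159 is irrational), and any factorization into two quadratics over Q would force √(11289) ∈ Q (pairing opposite roots) or √71, √159 ∈ Q (other pairings), all impossible. Hence [Q(γ):Q] = 4 = [Q(√71, √159):Q], so Q(γ) = Q(√71, √159).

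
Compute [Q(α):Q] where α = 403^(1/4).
[Q(α):Q] = 4

α is a root of x^4 - 403. By Eisenstein's criterion at the prime p = 13 (which divides the constant term 403 but p^2 = 169 does not, since 403 is squarefree), x^4 - 403 is irreducible over Q. Hence [Q(α):Q] = 4.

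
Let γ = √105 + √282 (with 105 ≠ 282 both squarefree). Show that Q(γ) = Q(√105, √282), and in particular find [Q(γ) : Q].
[Q(γ) : Q] = 4 (equivalently, Q(γ) = Q(√105, √282))

Obviously Q(γ) ⊆ Q(√105, √282), and [Q(√105, √282):Q] = 4 (since 105, 282 are distinct squarefree integers > 1 with 29610 not a perfect square). To show equality we compute the minimal polynomial of γ. From γ = √105 + √282: γ^2 = 105 + 2√(29610) + 282 = 387 + 2√(29610), so γ^2 - 387 = 2√(29610); squaring, (γ^2 - 387)^2 = 4·29610, i.e. γ^4 - 774γ^2 + 149769 - 118440 = 0, i.e. γ^4 - 774γ^2 + 31329 = 0. So γ is a root of x^4 - 774x^2 + 31329. This polynomial is irreducible over Q: it has no rational root (each ±√105 ± √282 is irrational), and any factorization into two quadratics over Q would force √(29610) ∈ Q (pairing opposite roots) or √105, √282 ∈ Q (other pairings), all impossible. Hence [Q(γ):Q] = 4 = [Q(√105, √282):Q], so Q(γ) = Q(√105, √282).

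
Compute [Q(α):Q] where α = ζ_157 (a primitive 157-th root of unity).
[Q(α):Q] = 156

The minimal polynomial of ζ_157 over Q is the 157-th cyclotomic polynomial Φ_157(x), which is irreducible over Q and has degree φ(157) = 156. Hence [Q(α):Q] = φ(157) = 156.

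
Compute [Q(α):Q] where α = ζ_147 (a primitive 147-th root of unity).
[Q(α):Q] = 84

The minimal polynomial of ζ_147 over Q is the 147-th cyclotomic polynomial Φ_147(x), which is irreducible over Q and has degree φ(147) = 84. Hence [Q(α):Q] = φ(147) = 84.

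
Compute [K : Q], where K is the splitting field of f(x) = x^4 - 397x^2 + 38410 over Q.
[K : Q] = 4

Solving the quadratic in x^2: x^2 = (397 ± √(397^2 - 4·38410))/2 = (397 ± √3969)/2 = (397 ± 63)/2, giving x^2 = 167 or x^2 = 230. So f(x) = (x^2 - 167)(x^2 - 230) and the roots of f are ±√167, ±√230. Hence the splitting field is K = Q(√167, √230). Since 167 and 230 are distinct squarefree integers > 1, their product 38410 is not a perfect square, so √230 ∉ Q(√167). By the tower law [K:Q] = [Q(√167,√230):Q(√167)] · [Q(√167):Q] = 2 · 2 = 4.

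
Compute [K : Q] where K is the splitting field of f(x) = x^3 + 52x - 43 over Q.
[K : Q] = 6

By the rational root test, any rational root of the monic integer polynomial f(x) = x^3 + 52x - 43 must be an integer dividing the constant term -43, i.e. one of ±{1, 43}. Evaluating: f(1) = 10, f(-1) = -96, f(43) = 81700, f(-43) = -81786; none is 0, so f has no rational root and is therefore irreducible over Q (a cubic with no linear factor over a field is irreducible). For an irreducible cubic, the Galois group is A_3 or S_3 according as the discriminant disc(f) = -4a^3 - 27b^2 = -4·(52)^3 - 27·(-43)^2 = -612355 is or is not a square in Q. Here disc(f) = -612355 is not a perfect square in Q, so the Galois group of f over Q is not contained in A_3 and must be all of S_3. The splitting field has degree |S_3| = 6 over Q, so [K : Q] = 6.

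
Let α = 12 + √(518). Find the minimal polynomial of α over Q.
m_α(x) = x^2 - 24x - 374

From α - 12 = √(518), squaring gives (α - 12)^2 = 518, i.e. α^2 - 24α + 144 = 518, so α^2 - 24α - 374 = 0. The discriminant of x^2 - 24x - 374 is (-24)^2 - 4·(-374) = 576 + 1496 = 2072, and 4·(518) is not a perfect square in Q since 518 is squarefree and ≠ 1. Hence x^2 - 24x - 374 is irreducible over Q and is the minimal polynomial of α.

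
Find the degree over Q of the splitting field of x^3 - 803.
[K : Q] = 6

The roots of x^3 - 803 are ∛803, ω∛803, ω^2∛803 where ω = e^(2πi/3) is a primitive cube root of unity, so K = Q(∛803, ω). Now [Q(∛803):Q] = 3 (since 803 is not a perfect cube, x^3 - 803 is irreducible) and [Q(ω):Q] = 2. Both 2 and 3 divide [K:Q], and [K:Q] ≤ 3·2 = 6, so [K:Q] = 6. (Equivalently: Q(∛803) ⊂ R but ω ∉ R, so [K : Q(∛803)] = 2.)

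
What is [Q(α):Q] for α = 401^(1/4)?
[Q(α):Q] = 4

α is a root of x^4 - 401. By Eisenstein's criterion at the prime p = 401 (which divides the constant term 401 but p^2 = 160801 does not, since 401 is squarefree), x^4 - 401 is irreducible over Q. Hence [Q(α):Q] = 4.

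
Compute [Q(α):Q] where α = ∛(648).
[Q(α):Q] = 3

The minimal polynomial of α is x^3 - 648, irreducible over Q since 648 is not a perfect cube (so x^3 - 648 has no rational root). Hence [Q(α):Q] = deg(m_α) = 3.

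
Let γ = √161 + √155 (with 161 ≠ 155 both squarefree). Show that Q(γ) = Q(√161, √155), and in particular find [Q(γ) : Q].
[Q(γ) : Q] = 4 (equivalently, Q(γ) = Q(√161, √155))

Obviously Q(γ) ⊆ Q(√161, √155), and [Q(√161, √155):Q] = 4 (since 161, 155 are distinct squarefree integers > 1 with 24955 not a perfect square). To show equality we compute the minimal polynomial of γ. From γ = √161 + √155: γ^2 = 161 + 2√(24955) + 155 = 316 + 2√(24955), so γ^2 - 316 = 2√(24955); squaring, (γ^2 - 316)^2 = 4·24955, i.e. γ^4 - 632γ^2 + 99856 - 99820 = 0, i.e. γ^4 - 632γ^2 + 36 = 0. So γ is a root of x^4 - 632x^2 + 36. This polynomial is irreducible over Q: it has no rational root (each ±√161 ± √155 is irrational), and any factorization into two quadratics over Q would force √(24955) ∈ Q (pairing opposite roots) or √161, √155 ∈ Q (other pairings), all impossible. Hence [Q(γ):Q] = 4 = [Q(√161, √155):Q], so Q(γ) = Q(√161, √155).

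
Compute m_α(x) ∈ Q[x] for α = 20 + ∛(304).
m_α(x) = x^3 - 60x^2 + 1200x - 8304

Set β = α - 20 = ∛(304), so β^3 = 304. Then (α - 20)^3 - 304 = 0, i.e. α is a root of g(x) = (x - 20)^3 - 304 = x^3 - 60x^2 + 1200x - 8304. Since g(x) = h(x - 20) where h(x) = x^3 - 304, and h is irreducible over Q (because 304 is not a perfect cube, so h has no rational root, and a monic cubic with no rational root is irreducible), g is also irreducible (irreducibility is preserved under the substitution x → x - 20). Hence m_α(x) = x^3 - 60x^2 + 1200x - 8304.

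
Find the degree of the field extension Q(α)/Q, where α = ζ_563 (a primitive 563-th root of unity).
[Q(α):Q] = 562

The minimal polynomial of ζ_563 over Q is the 563-th cyclotomic polynomial Φ_563(x), which is irreducible over Q and has degree φ(563) = 562. Hence [Q(α):Q] = φ(563) = 562.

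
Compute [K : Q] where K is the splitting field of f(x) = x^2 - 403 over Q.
[K : Q] = 2

f(x) = x^2 - 403 factors as (x - √403)(x + √403). The splitting field is K = Q(√403). Since 403 is squarefree and > 1, it is not a perfect square, so x^2 - 403 is irreducible over Q and [Q(√403) : Q] = 2. Hence [K : Q] = 2.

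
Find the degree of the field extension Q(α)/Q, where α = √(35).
[Q(α):Q] = 2

[Q(α):Q] equals the degree of the minimal polynomial of α. Here α^2 = 35 and x^2 - 35 is irreducible (d = 35 is squarefree, ≠ 1, hence not a square), so deg(m_α) = 2. Thus [Q(α):Q] = 2.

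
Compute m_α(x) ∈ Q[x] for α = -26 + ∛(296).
m_α(x) = x^3 + 78x^2 + 2028x + 17280

Set β = α + 26 = ∛(296), so β^3 = 296. Then (α + 26)^3 - 296 = 0, i.e. α is a root of g(x) = (x + 26)^3 - 296 = x^3 + 78x^2 + 2028x + 17280. Since g(x) = h(x + 26) where h(x) = x^3 - 296, and h is irreducible over Q (because 296 is not a perfect cube, so h has no rational root, and a monic cubic with no rational root is irreducible), g is also irreducible (irreducibility is preserved under the substitution x → x + 26). Hence m_α(x) = x^3 + 78x^2 + 2028x + 17280.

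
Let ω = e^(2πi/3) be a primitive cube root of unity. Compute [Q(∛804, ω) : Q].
[Q(∛804, ω) : Q] = 6

[Q(∛804):Q] = 3 (min poly x^3 - 804, irreducible since 804 is not a perfect cube). [Q(ω):Q] = 2 (min poly x^2 + x + 1). Since Q(∛804) ⊂ R and ω ∉ R, we have ω ∉ Q(∛804), so x^2 + x + 1 remains irreducible over Q(∛804) and [Q(∛804, ω) : Q(∛804)] = 2. By the tower law, [Q(∛804, ω) : Q] = 3 · 2 = 6. (In fact Q(∛804, ω) is the splitting field of x^3 - 804 over Q.)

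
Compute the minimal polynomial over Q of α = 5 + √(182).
m_α(x) = x^2 - 10x - 157

From α - 5 = √(182), squaring gives (α - 5)^2 = 182, i.e. α^2 - 10α + 25 = 182, so α^2 - 10α - 157 = 0. The discriminant of x^2 - 10x - 157 is (-10)^2 - 4·(-157) = 100 + 628 = 728, and 4·(182) is not a perfect square in Q since 182 is squarefree and ≠ 1. Hence x^2 - 10x - 157 is irreducible over Q and is the minimal polynomial of α.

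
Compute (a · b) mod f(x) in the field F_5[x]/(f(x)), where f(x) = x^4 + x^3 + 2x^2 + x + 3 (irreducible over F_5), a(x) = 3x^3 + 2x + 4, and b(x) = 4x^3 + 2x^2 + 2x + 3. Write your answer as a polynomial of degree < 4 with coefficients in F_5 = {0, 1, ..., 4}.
a · b ≡ 3x^3 + x + 4 (mod f(x))

Multiply in F_5[x]: a(x)·b(x) = (3x^3 + 2x + 4)·(4x^3 + 2x^2 + 2x + 3) = 2x^6 + x^5 + 4x^4 + 4x^3 + 2x^2 + 4x + 2. This has degree ≥ 4, so divide by f(x) over F_5: 2x^6 + x^5 + 4x^4 + 4x^3 + 2x^2 + 4x + 2 = (2x^2 + 4x + 1)·(x^4 + x^3 + 2x^2 + x + 3) + (3x^3 + x + 4). Hence a·b ≡ 3x^3 + x + 4 (mod f). (F_5[x]/(f) is a field with 5^4 = 625 elements since f is irreducible of degree 4.)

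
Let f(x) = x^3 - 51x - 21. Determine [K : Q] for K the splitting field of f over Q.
[K : Q] = 6

By the rational root test, any rational root of the monic integer polynomial f(x) = x^3 - 51x - 21 must be an integer dividing the constant term -21, i.e. one of ±{1, 3, 7, 21}. Evaluating: f(1) = -71, f(-1) = 29, f(3) = -147, f(-3) = 105, f(7) = -35, f(-7) = -7, f(21) = 8169, f(-21) = -8211; none is 0, so f has no rational root and is therefore irreducible over Q (a cubic with no linear factor over a field is irreducible). For an irreducible cubic, the Galois group is A_3 or S_3 according as the discriminant disc(f) = -4a^3 - 27b^2 = -4·(-51)^3 - 27·(-21)^2 = 518697 is or is not a square in Q. Here disc(f) = 518697 is not a perfect square in Q, so the Galois group of f over Q is not contained in A_3 and must be all of S_3. The splitting field has degree |S_3| = 6 over Q, so [K : Q] = 6.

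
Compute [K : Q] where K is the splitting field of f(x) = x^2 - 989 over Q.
[K : Q] = 2

f(x) = x^2 - 989 factors as (x - √989)(x + √989). The splitting field is K = Q(√989). Since 989 is squarefree and > 1, it is not a perfect square, so x^2 - 989 is irreducible over Q and [Q(√989) : Q] = 2. Hence [K : Q] = 2.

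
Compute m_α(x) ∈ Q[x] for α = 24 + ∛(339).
m_α(x) = x^3 - 72x^2 + 1728x - 14163

Set β = α - 24 = ∛(339), so β^3 = 339. Then (α - 24)^3 - 339 = 0, i.e. α is a root of g(x) = (x - 24)^3 - 339 = x^3 - 72x^2 + 1728x - 14163. Since g(x) = h(x - 24) where h(x) = x^3 - 339, and h is irreducible over Q (because 339 is not a perfect cube, so h has no rational root, and a monic cubic with no rational root is irreducible), g is also irreducible (irreducibility is preserved under the substitution x → x - 24). Hence m_α(x) = x^3 - 72x^2 + 1728x - 14163.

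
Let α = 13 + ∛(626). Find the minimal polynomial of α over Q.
m_α(x) = x^3 - 39x^2 + 507x - 2823

Set β = α - 13 = ∛(626), so β^3 = 626. Then (α - 13)^3 - 626 = 0, i.e. α is a root of g(x) = (x - 13)^3 - 626 = x^3 - 39x^2 + 507x - 2823. Since g(x) = h(x - 13) where h(x) = x^3 - 626, and h is irreducible over Q (because 626 is not a perfect cube, so h has no rational root, and a monic cubic with no rational root is irreducible), g is also irreducible (irreducibility is preserved under the substitution x → x - 13). Hence m_α(x) = x^3 - 39x^2 + 507x - 2823.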